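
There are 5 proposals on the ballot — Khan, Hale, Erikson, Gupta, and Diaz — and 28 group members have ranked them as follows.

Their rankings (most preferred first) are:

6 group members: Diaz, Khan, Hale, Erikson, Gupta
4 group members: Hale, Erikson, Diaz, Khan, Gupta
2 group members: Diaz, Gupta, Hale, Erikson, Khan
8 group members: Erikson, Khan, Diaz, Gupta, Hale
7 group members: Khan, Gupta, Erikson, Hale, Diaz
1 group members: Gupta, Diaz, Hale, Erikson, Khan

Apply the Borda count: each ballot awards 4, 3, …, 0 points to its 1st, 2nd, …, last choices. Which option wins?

Khan

Borda scores:
  Khan: 6·3 + 4·1 + 2·0 + 8·3 + 7·4 + 0 = 74
  Hale: 6·2 + 4·4 + 2·2 + 8·0 + 7·1 + 2 = 41
  Erikson: 6·1 + 4·3 + 2·1 + 8·4 + 7·2 + 1 = 67
  Gupta: 6·0 + 4·0 + 2·3 + 8·1 + 7·3 + 4 = 39
  Diaz: 6·4 + 4·2 + 2·4 + 8·2 + 7·0 + 3 = 59
Khan has the highest total.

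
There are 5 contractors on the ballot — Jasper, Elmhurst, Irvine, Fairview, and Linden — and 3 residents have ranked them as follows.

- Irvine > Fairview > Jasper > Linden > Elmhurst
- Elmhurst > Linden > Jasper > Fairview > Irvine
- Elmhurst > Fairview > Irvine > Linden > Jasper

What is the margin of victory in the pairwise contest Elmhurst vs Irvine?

Ballots ranking Elmhurst above Irvine: 2.
Ballots ranking Irvine above Elmhurst: 1.
Elmhurst wins 2–1, a margin of 1.

1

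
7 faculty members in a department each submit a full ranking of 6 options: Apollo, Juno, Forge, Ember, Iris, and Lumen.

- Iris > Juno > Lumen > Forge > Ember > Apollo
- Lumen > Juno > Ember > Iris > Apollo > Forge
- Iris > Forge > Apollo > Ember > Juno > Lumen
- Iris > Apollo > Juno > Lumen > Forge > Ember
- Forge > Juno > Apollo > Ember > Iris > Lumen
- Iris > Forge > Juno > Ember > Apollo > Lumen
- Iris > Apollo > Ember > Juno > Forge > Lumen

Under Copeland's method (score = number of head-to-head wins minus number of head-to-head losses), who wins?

Iris

Pairwise results:
  Apollo vs Juno: Juno wins 4–3.
  Apollo vs Forge: Forge wins 4–3.
  Apollo vs Ember: Apollo wins 4–3.
  Apollo vs Iris: Iris wins 6–1.
  Apollo vs Lumen: Apollo wins 5–2.
  Juno vs Forge: Juno wins 4–3.
  Juno vs Ember: Juno wins 5–2.
  Juno vs Iris: Iris wins 5–2.
  Juno vs Lumen: Juno wins 6–1.
  Forge vs Ember: Forge wins 5–2.
  Forge vs Iris: Iris wins 6–1.
  Forge vs Lumen: Forge wins 4–3.
  Ember vs Iris: Iris wins 5–2.
  Ember vs Lumen: Ember wins 4–3.
  Iris vs Lumen: Iris wins 6–1.
Copeland scores (wins − losses):
  Apollo: 2 − 3 = -1
  Juno: 4 − 1 = 3
  Forge: 3 − 2 = 1
  Ember: 1 − 4 = -3
  Iris: 5 − 0 = 5
  Lumen: 0 − 5 = -5
Iris has the best Copeland score.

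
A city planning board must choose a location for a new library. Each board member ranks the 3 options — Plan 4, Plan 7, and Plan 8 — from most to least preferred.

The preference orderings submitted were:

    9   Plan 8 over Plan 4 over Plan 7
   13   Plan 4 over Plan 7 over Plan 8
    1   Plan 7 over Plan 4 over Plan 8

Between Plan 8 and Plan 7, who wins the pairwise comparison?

Plan 7

Ballots ranking Plan 8 above Plan 7: 9.
Ballots ranking Plan 7 above Plan 8: 13+1 = 14.
Plan 7 wins the head-to-head, 14–9.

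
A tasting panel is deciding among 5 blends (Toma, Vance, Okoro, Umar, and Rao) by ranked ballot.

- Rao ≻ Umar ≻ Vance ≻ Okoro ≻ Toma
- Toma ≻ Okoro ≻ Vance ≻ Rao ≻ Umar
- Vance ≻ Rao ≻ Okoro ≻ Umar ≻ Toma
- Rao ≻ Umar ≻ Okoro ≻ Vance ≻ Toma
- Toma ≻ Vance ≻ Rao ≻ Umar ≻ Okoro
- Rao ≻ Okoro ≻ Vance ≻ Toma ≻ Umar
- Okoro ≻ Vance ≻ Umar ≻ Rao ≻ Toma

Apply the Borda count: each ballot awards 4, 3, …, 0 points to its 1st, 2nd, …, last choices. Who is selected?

Borda scores:
  Toma: 0 + 4 + 0 + 0 + 4 + 1 + 0 = 9
  Vance: 2 + 2 + 4 + 1 + 3 + 2 + 3 = 17
  Okoro: 1 + 3 + 2 + 2 + 0 + 3 + 4 = 15
  Umar: 3 + 0 + 1 + 3 + 1 + 0 + 2 = 10
  Rao: 4 + 1 + 3 + 4 + 2 + 4 + 1 = 19
Rao has the highest total.

Rao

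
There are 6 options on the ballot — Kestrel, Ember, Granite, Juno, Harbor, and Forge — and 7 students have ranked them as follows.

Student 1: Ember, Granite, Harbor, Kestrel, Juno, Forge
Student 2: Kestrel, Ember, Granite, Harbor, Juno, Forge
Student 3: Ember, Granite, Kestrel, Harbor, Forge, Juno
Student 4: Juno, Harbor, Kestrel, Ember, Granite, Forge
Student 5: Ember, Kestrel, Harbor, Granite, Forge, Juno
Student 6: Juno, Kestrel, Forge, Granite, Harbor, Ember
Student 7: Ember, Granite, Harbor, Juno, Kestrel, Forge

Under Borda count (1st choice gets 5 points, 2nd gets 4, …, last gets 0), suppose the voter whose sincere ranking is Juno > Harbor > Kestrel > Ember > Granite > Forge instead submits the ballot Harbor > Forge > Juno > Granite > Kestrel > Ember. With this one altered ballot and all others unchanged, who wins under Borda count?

Ember

Borda totals with the altered ballot: Kestrel 20, Ember 24, Granite 21, Juno 12, Harbor 19, Forge 9.
The winner is unchanged: still Ember.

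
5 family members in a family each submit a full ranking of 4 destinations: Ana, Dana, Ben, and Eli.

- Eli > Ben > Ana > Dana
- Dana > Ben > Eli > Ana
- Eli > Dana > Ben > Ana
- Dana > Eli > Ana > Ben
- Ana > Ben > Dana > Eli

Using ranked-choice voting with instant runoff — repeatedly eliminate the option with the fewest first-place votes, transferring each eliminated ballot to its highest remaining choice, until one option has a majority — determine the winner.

Dana

Round 1: Dana 2, Eli 2, Ana 1, Ben 0. Ben has the fewest and is eliminated.
Round 2: Dana 2, Eli 2, Ana 1. Ana has the fewest and is eliminated.
Round 3: Dana 3, Eli 2. Dana has a majority.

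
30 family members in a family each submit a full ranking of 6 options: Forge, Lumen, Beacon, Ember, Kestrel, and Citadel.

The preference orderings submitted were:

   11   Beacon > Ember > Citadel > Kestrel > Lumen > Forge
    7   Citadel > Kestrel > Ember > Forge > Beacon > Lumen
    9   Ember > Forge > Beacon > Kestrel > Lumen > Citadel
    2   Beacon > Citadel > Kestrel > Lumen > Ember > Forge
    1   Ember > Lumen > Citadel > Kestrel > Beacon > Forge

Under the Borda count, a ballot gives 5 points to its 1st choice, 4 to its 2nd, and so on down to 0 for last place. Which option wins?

Borda scores:
  Forge: 11·0 + 7·2 + 9·4 + 2·0 + 0 = 50
  Lumen: 11·1 + 7·0 + 9·1 + 2·2 + 4 = 28
  Beacon: 11·5 + 7·1 + 9·3 + 2·5 + 1 = 100
  Ember: 11·4 + 7·3 + 9·5 + 2·1 + 5 = 117
  Kestrel: 11·2 + 7·4 + 9·2 + 2·3 + 2 = 76
  Citadel: 11·3 + 7·5 + 9·0 + 2·4 + 3 = 79
Ember has the highest total.

Ember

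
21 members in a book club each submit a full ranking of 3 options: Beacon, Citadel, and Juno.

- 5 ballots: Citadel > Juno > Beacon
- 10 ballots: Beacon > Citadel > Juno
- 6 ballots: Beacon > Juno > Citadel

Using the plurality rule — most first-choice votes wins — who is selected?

First-place vote totals:
  Beacon: 16
  Citadel: 5
  Juno: 0
Beacon has the most first-place votes.

Beacon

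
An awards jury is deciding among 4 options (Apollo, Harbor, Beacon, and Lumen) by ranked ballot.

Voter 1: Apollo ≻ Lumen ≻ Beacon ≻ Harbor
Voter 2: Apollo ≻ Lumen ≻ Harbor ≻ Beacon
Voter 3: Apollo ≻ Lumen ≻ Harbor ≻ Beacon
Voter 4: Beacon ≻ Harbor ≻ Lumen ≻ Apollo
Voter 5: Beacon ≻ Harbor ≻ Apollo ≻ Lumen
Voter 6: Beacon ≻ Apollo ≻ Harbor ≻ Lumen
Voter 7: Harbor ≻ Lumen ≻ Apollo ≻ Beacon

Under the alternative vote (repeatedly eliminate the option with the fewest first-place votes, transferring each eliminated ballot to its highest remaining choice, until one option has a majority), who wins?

Round 1: Apollo 3, Beacon 3, Harbor 1, Lumen 0. Lumen has the fewest and is eliminated.
Round 2: Apollo 3, Beacon 3, Harbor 1. Harbor has the fewest and is eliminated.
Round 3: Apollo 4, Beacon 3. Apollo has a majority.

Apollo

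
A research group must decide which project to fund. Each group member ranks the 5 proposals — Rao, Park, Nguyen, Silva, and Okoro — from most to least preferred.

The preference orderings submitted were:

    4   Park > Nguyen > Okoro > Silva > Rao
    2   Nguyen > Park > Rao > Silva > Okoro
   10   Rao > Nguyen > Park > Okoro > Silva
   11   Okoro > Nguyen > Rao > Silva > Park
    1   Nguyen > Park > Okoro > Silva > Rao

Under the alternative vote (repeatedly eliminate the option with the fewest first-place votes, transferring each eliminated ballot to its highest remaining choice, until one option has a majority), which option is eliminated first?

Silva

Round 1: Okoro 11, Rao 10, Park 4, Nguyen 3, Silva 0. Silva has the fewest and is eliminated.
Round 2: Okoro 11, Rao 10, Park 4, Nguyen 3. Nguyen has the fewest and is eliminated.
Round 3: Okoro 11, Rao 10, Park 7. Park has the fewest and is eliminated.
Round 4: Okoro 16, Rao 12. Okoro has a majority.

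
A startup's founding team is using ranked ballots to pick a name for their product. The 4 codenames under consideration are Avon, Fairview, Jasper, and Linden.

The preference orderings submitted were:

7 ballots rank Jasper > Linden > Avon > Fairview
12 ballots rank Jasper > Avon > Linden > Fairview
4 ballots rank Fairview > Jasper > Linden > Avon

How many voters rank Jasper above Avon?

23

Ballots ranking Jasper above Avon: 7+12+4 = 23.
Ballots ranking Avon above Jasper: 0.
So 23 of 23 voters prefer Jasper to Avon.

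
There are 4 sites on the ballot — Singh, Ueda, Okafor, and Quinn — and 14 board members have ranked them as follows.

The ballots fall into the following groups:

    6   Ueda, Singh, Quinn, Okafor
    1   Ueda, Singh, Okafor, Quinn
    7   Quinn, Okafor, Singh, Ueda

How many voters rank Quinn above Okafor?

Ballots ranking Quinn above Okafor: 6+7 = 13.
Ballots ranking Okafor above Quinn: 1.
So 13 of 14 voters prefer Quinn to Okafor.

13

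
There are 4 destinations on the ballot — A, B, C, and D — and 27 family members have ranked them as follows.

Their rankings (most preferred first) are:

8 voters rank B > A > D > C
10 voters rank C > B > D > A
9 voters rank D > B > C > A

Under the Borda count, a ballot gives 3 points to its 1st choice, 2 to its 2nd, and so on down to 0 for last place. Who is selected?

B

Borda scores:
  A: 8·2 + 10·0 + 9·0 = 16
  B: 8·3 + 10·2 + 9·2 = 62
  C: 8·0 + 10·3 + 9·1 = 39
  D: 8·1 + 10·1 + 9·3 = 45
B has the highest total.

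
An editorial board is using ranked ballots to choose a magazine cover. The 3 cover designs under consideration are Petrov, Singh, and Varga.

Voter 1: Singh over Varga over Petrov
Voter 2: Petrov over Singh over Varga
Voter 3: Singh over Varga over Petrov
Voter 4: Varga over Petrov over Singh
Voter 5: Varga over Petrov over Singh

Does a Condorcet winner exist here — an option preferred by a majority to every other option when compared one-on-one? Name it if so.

There is no Condorcet winner

Head-to-head results (5 voters total):
Petrov vs Singh: Petrov wins 3–2.
Petrov vs Varga: Varga wins 4–1.
Singh vs Varga: Singh wins 3–2.
No candidate beats all others: Petrov beats Singh beats Varga beats Petrov, a majority cycle.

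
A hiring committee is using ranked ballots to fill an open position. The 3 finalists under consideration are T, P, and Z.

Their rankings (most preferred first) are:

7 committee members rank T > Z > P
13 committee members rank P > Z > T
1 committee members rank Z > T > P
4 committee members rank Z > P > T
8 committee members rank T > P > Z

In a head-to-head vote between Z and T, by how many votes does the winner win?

3

Ballots ranking Z above T: 13+1+4 = 18.
Ballots ranking T above Z: 7+8 = 15.
Z wins 18–15, a margin of 3.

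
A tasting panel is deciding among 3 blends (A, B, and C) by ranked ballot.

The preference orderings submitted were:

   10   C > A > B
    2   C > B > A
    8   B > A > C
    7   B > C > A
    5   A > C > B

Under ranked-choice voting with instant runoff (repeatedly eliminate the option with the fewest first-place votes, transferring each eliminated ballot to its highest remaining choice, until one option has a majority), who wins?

C

Round 1: B 15, C 12, A 5. A has the fewest and is eliminated.
Round 2: C 17, B 15. C has a majority.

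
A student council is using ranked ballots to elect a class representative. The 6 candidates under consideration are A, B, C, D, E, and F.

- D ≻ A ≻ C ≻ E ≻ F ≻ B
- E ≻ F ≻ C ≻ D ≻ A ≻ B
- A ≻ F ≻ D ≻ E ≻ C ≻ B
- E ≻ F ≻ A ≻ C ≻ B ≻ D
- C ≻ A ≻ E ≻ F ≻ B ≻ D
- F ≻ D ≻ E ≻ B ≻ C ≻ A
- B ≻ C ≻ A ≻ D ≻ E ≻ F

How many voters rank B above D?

Ballots ranking B above D: 3.
Ballots ranking D above B: 4.
So 3 of 7 voters prefer B to D.

3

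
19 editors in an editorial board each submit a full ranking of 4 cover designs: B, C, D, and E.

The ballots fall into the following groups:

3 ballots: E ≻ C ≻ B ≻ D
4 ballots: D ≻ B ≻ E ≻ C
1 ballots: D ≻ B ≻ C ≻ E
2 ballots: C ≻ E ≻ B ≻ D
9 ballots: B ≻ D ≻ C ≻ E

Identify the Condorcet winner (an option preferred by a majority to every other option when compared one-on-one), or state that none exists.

B

Head-to-head results (19 voters total):
B vs C: B wins 14–5.
B vs D: B wins 14–5.
B vs E: B wins 14–5.
C vs D: D wins 14–5.
C vs E: C wins 12–7.
D vs E: D wins 14–5.
B beats each rival — C (14–5), D (14–5), E (14–5) — so B is the Condorcet winner.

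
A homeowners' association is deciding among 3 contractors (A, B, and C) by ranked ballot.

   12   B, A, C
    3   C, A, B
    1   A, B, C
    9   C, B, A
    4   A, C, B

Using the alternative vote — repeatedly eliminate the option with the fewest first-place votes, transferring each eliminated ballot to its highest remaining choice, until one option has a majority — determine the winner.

Round 1: B 12, C 12, A 5. A has the fewest and is eliminated.
Round 2: C 16, B 13. C has a majority.

C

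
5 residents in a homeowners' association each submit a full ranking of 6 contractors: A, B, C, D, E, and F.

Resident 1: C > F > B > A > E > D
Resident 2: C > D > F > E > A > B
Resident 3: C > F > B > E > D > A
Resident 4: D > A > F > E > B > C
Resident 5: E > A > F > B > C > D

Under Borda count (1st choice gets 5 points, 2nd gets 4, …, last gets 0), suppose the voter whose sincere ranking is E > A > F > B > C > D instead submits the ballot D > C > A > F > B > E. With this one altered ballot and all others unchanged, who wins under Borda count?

C

Borda totals with the altered ballot: A 10, B 8, C 19, D 15, E 7, F 16.
The switch changes the winner from F to C.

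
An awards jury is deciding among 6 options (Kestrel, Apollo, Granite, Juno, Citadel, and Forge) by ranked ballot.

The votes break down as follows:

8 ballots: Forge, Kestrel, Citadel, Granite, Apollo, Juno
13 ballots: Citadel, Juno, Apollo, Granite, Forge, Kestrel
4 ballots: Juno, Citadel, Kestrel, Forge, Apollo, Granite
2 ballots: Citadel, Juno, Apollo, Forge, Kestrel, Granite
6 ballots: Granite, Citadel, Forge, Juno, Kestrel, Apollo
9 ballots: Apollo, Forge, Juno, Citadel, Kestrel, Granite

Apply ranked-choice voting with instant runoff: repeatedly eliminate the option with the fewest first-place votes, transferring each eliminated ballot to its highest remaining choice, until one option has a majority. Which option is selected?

Round 1: Citadel 15, Apollo 9, Forge 8, Granite 6, Juno 4, Kestrel 0. Kestrel has the fewest and is eliminated.
Round 2: Citadel 15, Apollo 9, Forge 8, Granite 6, Juno 4. Juno has the fewest and is eliminated.
Round 3: Citadel 19, Apollo 9, Forge 8, Granite 6. Granite has the fewest and is eliminated.
Round 4: Citadel 25, Apollo 9, Forge 8. Citadel has a majority.

Citadel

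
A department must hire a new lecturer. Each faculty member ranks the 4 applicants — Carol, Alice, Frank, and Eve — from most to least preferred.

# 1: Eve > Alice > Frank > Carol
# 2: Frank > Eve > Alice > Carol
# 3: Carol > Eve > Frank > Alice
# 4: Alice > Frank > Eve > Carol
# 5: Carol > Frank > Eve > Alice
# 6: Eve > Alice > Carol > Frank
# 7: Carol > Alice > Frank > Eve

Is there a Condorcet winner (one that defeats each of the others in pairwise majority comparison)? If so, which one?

Head-to-head results (7 voters total):
Carol vs Alice: Alice wins 4–3.
Carol vs Frank: Carol wins 4–3.
Carol vs Eve: Eve wins 4–3.
Alice vs Frank: Alice wins 4–3.
Alice vs Eve: Eve wins 5–2.
Frank vs Eve: Frank wins 4–3.
No candidate beats all others: Carol beats Frank beats Eve beats Carol, a majority cycle.

There is no Condorcet winner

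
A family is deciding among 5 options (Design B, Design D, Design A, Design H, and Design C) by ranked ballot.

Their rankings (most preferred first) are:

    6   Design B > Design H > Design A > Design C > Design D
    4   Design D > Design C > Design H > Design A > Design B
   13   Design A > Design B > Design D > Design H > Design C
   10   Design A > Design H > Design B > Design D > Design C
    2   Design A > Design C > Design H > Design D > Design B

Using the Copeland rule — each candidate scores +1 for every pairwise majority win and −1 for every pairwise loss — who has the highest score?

Pairwise results:
  Design B vs Design D: Design B wins 29–6.
  Design B vs Design A: Design A wins 29–6.
  Design B vs Design H: Design B wins 19–16.
  Design B vs Design C: Design B wins 29–6.
  Design D vs Design A: Design A wins 31–4.
  Design D vs Design H: Design H wins 18–17.
  Design D vs Design C: Design D wins 27–8.
  Design A vs Design H: Design A wins 25–10.
  Design A vs Design C: Design A wins 31–4.
  Design H vs Design C: Design H wins 29–6.
Copeland scores (wins − losses):
  Design B: 3 − 1 = 2
  Design D: 1 − 3 = -2
  Design A: 4 − 0 = 4
  Design H: 2 − 2 = 0
  Design C: 0 − 4 = -4
Design A has the best Copeland score.

Design A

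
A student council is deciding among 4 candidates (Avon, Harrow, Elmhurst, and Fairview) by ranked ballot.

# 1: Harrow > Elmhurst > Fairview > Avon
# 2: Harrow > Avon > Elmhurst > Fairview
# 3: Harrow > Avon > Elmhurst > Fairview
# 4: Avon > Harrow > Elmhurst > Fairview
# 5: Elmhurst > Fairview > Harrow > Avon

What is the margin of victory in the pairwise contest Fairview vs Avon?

Ballots ranking Fairview above Avon: 2.
Ballots ranking Avon above Fairview: 3.
Avon wins 3–2, a margin of 1.

1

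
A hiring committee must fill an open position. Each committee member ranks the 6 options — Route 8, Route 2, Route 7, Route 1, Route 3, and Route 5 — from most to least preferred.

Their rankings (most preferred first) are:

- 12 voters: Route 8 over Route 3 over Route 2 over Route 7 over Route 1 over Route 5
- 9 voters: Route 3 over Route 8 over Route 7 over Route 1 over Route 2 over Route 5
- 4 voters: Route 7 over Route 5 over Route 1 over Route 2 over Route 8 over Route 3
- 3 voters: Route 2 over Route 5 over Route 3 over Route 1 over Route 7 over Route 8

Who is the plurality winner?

First-place vote totals:
  Route 8: 12
  Route 2: 3
  Route 7: 4
  Route 1: 0
  Route 3: 9
  Route 5: 0
Route 8 has the most first-place votes.

Route 8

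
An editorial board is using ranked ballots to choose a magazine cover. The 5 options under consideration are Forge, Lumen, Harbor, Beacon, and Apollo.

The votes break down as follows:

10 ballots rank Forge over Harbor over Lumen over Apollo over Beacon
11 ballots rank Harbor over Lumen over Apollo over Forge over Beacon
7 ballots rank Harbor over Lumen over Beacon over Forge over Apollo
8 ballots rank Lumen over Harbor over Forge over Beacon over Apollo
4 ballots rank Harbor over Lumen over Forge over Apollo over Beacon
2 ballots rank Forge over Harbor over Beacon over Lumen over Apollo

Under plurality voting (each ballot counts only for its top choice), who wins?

Harbor

First-place vote totals:
  Forge: 12
  Lumen: 8
  Harbor: 22
  Beacon: 0
  Apollo: 0
Harbor has the most first-place votes.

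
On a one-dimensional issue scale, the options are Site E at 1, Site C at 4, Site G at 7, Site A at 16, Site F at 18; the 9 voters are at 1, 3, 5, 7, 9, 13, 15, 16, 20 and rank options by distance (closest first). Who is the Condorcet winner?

Site G

With single-peaked preferences on a line, the Condorcet winner is the candidate closest to the median voter.
The median voter (position 9) is closest to Site G at 7.
Check: Site G vs Site E — voters closer to Site G: 7 of 9.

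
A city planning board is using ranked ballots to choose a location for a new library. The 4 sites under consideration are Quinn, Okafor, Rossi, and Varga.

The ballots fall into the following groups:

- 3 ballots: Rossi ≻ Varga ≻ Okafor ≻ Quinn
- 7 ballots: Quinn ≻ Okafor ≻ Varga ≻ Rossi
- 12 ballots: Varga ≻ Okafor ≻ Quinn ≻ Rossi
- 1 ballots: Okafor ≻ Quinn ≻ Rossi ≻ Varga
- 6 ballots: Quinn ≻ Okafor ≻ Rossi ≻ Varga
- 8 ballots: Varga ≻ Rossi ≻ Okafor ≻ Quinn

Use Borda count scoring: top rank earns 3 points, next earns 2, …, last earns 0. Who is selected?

Borda scores:
  Quinn: 3·0 + 7·3 + 12·1 + 2 + 6·3 + 8·0 = 53
  Okafor: 3·1 + 7·2 + 12·2 + 3 + 6·2 + 8·1 = 64
  Rossi: 3·3 + 7·0 + 12·0 + 1 + 6·1 + 8·2 = 32
  Varga: 3·2 + 7·1 + 12·3 + 0 + 6·0 + 8·3 = 73
Varga has the highest total.

Varga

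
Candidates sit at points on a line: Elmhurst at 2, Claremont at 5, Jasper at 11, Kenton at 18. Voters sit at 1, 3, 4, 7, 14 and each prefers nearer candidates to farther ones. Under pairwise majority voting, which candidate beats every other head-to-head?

Claremont

With single-peaked preferences on a line, the Condorcet winner is the candidate closest to the median voter.
The median voter (position 4) is closest to Claremont at 5.
Check: Claremont vs Jasper — voters closer to Claremont: 4 of 5.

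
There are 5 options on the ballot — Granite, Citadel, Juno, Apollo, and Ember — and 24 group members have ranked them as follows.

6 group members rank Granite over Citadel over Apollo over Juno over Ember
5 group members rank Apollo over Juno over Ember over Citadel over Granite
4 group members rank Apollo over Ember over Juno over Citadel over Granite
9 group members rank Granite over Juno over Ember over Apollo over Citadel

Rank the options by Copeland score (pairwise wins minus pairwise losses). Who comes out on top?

Pairwise results:
  Granite vs Citadel: Granite wins 15–9.
  Granite vs Juno: Granite wins 15–9.
  Granite vs Apollo: Granite wins 15–9.
  Granite vs Ember: Granite wins 15–9.
  Citadel vs Juno: Juno wins 18–6.
  Citadel vs Apollo: Apollo wins 18–6.
  Citadel vs Ember: Ember wins 18–6.
  Juno vs Apollo: Apollo wins 15–9.
  Juno vs Ember: Juno wins 20–4.
  Apollo vs Ember: Apollo wins 15–9.
Copeland scores (wins − losses):
  Granite: 4 − 0 = 4
  Citadel: 0 − 4 = -4
  Juno: 2 − 2 = 0
  Apollo: 3 − 1 = 2
  Ember: 1 − 3 = -2
Granite has the best Copeland score.

Granite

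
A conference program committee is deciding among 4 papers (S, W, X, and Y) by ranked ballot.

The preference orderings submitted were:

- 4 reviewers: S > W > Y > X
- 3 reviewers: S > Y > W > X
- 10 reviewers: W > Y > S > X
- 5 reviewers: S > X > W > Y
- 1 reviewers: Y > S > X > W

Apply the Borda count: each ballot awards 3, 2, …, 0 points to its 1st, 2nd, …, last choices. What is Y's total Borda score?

33

Borda scores:
  S: 4·3 + 3·3 + 10·1 + 5·3 + 2 = 48
  W: 4·2 + 3·1 + 10·3 + 5·1 + 0 = 46
  X: 4·0 + 3·0 + 10·0 + 5·2 + 1 = 11
  Y: 4·1 + 3·2 + 10·2 + 5·0 + 3 = 33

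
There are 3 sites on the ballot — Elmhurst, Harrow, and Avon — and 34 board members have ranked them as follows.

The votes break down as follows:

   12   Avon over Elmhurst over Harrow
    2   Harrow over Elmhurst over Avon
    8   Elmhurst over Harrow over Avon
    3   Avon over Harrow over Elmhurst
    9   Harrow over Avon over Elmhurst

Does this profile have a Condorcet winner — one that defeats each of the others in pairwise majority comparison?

Head-to-head results (34 voters total):
Elmhurst vs Harrow: Elmhurst wins 20–14.
Elmhurst vs Avon: Avon wins 24–10.
Harrow vs Avon: Harrow wins 19–15.
No candidate beats all others: Elmhurst beats Harrow beats Avon beats Elmhurst, a majority cycle.

No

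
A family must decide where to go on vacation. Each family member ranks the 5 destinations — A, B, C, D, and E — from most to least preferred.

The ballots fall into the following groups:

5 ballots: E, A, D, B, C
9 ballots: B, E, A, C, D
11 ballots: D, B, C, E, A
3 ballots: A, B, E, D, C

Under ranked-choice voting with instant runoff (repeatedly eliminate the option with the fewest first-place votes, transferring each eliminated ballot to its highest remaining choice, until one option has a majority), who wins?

Round 1: D 11, B 9, E 5, A 3, C 0. C has the fewest and is eliminated.
Round 2: D 11, B 9, E 5, A 3. A has the fewest and is eliminated.
Round 3: B 12, D 11, E 5. E has the fewest and is eliminated.
Round 4: D 16, B 12. D has a majority.

D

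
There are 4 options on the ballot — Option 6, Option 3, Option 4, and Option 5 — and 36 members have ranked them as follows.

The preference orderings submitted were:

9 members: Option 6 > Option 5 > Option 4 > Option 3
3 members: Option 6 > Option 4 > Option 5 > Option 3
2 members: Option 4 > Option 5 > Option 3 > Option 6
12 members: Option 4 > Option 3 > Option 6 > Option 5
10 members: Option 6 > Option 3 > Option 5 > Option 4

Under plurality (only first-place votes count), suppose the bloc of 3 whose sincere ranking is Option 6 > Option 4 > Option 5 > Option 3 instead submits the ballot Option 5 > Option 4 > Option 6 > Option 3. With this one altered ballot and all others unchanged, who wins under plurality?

Option 6

First-place totals with the altered ballot: Option 6 19, Option 3 0, Option 4 14, Option 5 3.
The winner is unchanged: still Option 6.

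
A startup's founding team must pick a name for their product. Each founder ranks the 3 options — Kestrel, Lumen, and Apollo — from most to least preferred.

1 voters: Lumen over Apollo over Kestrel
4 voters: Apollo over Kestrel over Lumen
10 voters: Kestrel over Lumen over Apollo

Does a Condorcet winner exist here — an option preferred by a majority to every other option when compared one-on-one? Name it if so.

Head-to-head results (15 voters total):
Kestrel vs Lumen: Kestrel wins 14–1.
Kestrel vs Apollo: Kestrel wins 10–5.
Lumen vs Apollo: Lumen wins 11–4.
Kestrel beats each rival — Lumen (14–1), Apollo (10–5) — so Kestrel is the Condorcet winner.

Kestrel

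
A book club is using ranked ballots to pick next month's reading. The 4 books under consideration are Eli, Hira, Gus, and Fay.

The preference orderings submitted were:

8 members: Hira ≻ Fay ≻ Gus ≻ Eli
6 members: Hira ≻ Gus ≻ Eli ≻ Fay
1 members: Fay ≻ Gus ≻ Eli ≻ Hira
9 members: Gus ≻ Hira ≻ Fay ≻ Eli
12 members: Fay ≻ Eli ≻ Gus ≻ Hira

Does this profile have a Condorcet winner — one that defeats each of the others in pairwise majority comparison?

Head-to-head results (36 voters total):
Eli vs Hira: Hira wins 23–13.
Eli vs Gus: Gus wins 24–12.
Eli vs Fay: Fay wins 30–6.
Hira vs Gus: Gus wins 22–14.
Hira vs Fay: Hira wins 23–13.
Gus vs Fay: Fay wins 21–15.
No candidate beats all others: Hira beats Fay beats Gus beats Hira, a majority cycle.

No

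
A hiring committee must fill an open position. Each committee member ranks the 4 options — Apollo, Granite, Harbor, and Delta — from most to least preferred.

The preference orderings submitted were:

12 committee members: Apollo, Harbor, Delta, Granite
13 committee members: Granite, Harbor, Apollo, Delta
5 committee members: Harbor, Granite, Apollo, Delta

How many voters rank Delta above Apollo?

0

Ballots ranking Delta above Apollo: 0.
Ballots ranking Apollo above Delta: 12+13+5 = 30.
So 0 of 30 voters prefer Delta to Apollo.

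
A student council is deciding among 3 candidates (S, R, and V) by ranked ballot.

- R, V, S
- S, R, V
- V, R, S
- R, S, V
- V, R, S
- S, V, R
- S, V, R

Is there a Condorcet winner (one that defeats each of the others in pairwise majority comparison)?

No

Head-to-head results (7 voters total):
S vs R: R wins 4–3.
S vs V: S wins 4–3.
R vs V: V wins 4–3.
No candidate beats all others: S beats V beats R beats S, a majority cycle.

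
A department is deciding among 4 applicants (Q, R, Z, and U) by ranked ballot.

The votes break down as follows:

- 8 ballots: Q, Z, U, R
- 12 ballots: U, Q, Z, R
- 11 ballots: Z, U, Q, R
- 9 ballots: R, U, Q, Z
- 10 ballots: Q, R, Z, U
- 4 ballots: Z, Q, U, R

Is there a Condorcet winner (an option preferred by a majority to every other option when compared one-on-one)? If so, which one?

Head-to-head results (54 voters total):
Q vs R: Q wins 45–9.
Q vs Z: Q wins 39–15.
Q vs U: U wins 32–22.
R vs Z: Z wins 35–19.
R vs U: U wins 35–19.
Z vs U: Z wins 33–21.
No candidate beats all others: Q beats Z beats U beats Q, a majority cycle.

There is no Condorcet winner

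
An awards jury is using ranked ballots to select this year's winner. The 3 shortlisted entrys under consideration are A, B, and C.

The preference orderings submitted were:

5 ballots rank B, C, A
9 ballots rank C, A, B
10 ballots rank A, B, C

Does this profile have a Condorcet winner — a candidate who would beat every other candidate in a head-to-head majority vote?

Head-to-head results (24 voters total):
A vs B: A wins 19–5.
A vs C: C wins 14–10.
B vs C: B wins 15–9.
No candidate beats all others: A beats B beats C beats A, a majority cycle.

No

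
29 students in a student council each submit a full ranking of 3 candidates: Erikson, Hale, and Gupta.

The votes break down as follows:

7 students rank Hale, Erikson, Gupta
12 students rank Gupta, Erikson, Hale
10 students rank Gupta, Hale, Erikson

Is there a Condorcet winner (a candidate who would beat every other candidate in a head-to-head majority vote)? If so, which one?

Head-to-head results (29 voters total):
Erikson vs Hale: Hale wins 17–12.
Erikson vs Gupta: Gupta wins 22–7.
Hale vs Gupta: Gupta wins 22–7.
Gupta beats each rival — Erikson (22–7), Hale (22–7) — so Gupta is the Condorcet winner.

Gupta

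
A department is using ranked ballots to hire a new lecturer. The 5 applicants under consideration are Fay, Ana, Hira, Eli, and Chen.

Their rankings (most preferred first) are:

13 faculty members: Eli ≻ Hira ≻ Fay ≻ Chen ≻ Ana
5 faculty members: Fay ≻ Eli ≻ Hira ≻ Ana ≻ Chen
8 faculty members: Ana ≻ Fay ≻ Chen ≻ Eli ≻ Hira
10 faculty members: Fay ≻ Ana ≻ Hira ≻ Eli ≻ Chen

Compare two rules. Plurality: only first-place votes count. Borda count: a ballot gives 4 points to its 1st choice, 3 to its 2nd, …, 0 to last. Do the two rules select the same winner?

Plurality first-place counts: Fay 15, Ana 8, Hira 0, Eli 13, Chen 0 → Fay.
Borda totals: Fay 110, Ana 67, Hira 69, Eli 85, Chen 29 → Fay.
The two rules agree on Fay.

Yes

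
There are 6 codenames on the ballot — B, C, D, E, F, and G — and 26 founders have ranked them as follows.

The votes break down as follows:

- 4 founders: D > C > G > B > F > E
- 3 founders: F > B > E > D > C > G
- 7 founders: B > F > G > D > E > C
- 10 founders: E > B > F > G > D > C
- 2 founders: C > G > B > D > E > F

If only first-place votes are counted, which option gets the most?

E

First-place vote totals:
  B: 7
  C: 2
  D: 4
  E: 10
  F: 3
  G: 0
E has the most first-place votes.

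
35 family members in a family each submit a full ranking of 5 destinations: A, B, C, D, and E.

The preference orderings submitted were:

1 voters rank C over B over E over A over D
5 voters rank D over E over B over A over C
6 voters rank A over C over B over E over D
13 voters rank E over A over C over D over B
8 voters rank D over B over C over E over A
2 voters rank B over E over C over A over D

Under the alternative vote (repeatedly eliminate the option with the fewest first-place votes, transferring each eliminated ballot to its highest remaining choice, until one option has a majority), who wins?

E

Round 1: D 13, E 13, A 6, B 2, C 1. C has the fewest and is eliminated.
Round 2: D 13, E 13, A 6, B 3. B has the fewest and is eliminated.
Round 3: E 16, D 13, A 6. A has the fewest and is eliminated.
Round 4: E 22, D 13. E has a majority.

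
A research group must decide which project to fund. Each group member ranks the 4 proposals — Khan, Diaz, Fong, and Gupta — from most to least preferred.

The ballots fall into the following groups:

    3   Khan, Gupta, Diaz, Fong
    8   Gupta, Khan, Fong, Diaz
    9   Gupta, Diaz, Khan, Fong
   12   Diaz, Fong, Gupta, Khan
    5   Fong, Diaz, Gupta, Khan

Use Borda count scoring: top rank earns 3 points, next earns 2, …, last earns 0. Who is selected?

Borda scores:
  Khan: 3·3 + 8·2 + 9·1 + 12·0 + 5·0 = 34
  Diaz: 3·1 + 8·0 + 9·2 + 12·3 + 5·2 = 67
  Fong: 3·0 + 8·1 + 9·0 + 12·2 + 5·3 = 47
  Gupta: 3·2 + 8·3 + 9·3 + 12·1 + 5·1 = 74
Gupta has the highest total.

Gupta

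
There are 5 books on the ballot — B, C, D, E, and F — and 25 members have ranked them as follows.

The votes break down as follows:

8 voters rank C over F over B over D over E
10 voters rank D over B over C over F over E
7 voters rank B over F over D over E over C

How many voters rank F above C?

7

Ballots ranking F above C: 7.
Ballots ranking C above F: 8+10 = 18.
So 7 of 25 voters prefer F to C.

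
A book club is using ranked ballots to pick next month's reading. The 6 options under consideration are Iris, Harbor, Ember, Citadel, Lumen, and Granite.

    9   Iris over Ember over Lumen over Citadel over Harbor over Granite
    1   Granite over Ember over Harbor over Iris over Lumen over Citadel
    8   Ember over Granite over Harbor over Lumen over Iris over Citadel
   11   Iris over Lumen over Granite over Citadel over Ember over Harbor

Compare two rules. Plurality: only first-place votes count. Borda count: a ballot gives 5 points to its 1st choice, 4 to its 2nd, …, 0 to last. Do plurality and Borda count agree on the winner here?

Plurality first-place counts: Iris 20, Harbor 0, Ember 8, Citadel 0, Lumen 0, Granite 1 → Iris.
Borda totals: Iris 110, Harbor 36, Ember 91, Citadel 40, Lumen 88, Granite 70 → Iris.
The two rules agree on Iris.

Yes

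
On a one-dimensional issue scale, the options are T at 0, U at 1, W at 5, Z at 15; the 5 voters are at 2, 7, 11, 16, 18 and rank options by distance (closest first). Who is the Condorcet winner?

Z

With single-peaked preferences on a line, the Condorcet winner is the candidate closest to the median voter.
The median voter (position 11) is closest to Z at 15.
Check: Z vs W — voters closer to Z: 3 of 5.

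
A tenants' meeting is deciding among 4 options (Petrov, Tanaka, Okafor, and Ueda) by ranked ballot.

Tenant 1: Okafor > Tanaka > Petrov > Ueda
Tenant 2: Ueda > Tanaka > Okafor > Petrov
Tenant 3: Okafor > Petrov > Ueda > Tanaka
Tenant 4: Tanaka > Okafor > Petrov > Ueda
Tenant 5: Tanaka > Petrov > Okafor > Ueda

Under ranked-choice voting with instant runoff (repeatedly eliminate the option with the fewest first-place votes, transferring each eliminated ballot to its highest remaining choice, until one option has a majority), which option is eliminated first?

Petrov

Round 1: Tanaka 2, Okafor 2, Ueda 1, Petrov 0. Petrov has the fewest and is eliminated.
Round 2: Tanaka 2, Okafor 2, Ueda 1. Ueda has the fewest and is eliminated.
Round 3: Tanaka 3, Okafor 2. Tanaka has a majority.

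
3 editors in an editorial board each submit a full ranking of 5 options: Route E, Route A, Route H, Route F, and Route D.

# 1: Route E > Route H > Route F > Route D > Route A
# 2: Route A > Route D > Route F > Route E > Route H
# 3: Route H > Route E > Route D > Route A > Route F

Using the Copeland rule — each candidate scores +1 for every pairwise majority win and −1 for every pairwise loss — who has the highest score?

Pairwise results:
  Route E vs Route A: Route E wins 2–1.
  Route E vs Route H: Route E wins 2–1.
  Route E vs Route F: Route E wins 2–1.
  Route E vs Route D: Route E wins 2–1.
  Route A vs Route H: Route H wins 2–1.
  Route A vs Route F: Route A wins 2–1.
  Route A vs Route D: Route D wins 2–1.
  Route H vs Route F: Route H wins 2–1.
  Route H vs Route D: Route H wins 2–1.
  Route F vs Route D: Route D wins 2–1.
Copeland scores (wins − losses):
  Route E: 4 − 0 = 4
  Route A: 1 − 3 = -2
  Route H: 3 − 1 = 2
  Route F: 0 − 4 = -4
  Route D: 2 − 2 = 0
Route E has the best Copeland score.

Route E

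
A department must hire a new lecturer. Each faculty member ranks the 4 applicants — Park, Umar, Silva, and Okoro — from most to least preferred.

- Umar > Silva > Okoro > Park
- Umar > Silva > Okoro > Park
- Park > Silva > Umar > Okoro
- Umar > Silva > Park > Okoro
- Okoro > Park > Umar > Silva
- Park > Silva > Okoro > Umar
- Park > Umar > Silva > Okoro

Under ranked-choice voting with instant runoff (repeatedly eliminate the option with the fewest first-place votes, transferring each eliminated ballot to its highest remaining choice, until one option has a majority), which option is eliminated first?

Silva

Round 1: Park 3, Umar 3, Okoro 1, Silva 0. Silva has the fewest and is eliminated.
Round 2: Park 3, Umar 3, Okoro 1. Okoro has the fewest and is eliminated.
Round 3: Park 4, Umar 3. Park has a majority.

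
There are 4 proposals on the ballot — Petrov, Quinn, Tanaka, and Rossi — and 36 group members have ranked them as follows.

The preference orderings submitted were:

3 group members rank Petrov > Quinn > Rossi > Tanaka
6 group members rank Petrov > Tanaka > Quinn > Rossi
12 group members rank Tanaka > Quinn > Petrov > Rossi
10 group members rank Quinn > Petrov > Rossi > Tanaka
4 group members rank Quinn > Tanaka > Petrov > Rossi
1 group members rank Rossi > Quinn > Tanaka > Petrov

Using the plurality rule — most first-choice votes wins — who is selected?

Quinn

First-place vote totals:
  Petrov: 9
  Quinn: 14
  Tanaka: 12
  Rossi: 1
Quinn has the most first-place votes.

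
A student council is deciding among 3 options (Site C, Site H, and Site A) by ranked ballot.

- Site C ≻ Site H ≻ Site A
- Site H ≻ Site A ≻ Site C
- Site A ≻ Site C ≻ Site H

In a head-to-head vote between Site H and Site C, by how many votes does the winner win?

1

Ballots ranking Site H above Site C: 1.
Ballots ranking Site C above Site H: 2.
Site C wins 2–1, a margin of 1.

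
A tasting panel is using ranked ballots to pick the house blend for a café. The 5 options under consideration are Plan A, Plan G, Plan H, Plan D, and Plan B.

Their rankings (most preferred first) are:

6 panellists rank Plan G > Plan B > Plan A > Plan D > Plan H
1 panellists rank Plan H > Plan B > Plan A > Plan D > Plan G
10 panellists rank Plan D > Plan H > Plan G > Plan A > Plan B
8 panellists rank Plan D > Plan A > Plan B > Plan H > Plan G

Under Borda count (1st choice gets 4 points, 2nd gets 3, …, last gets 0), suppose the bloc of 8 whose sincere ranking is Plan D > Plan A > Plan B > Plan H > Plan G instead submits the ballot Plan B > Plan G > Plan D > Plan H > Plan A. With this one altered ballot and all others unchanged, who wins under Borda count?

Borda totals with the altered ballot: Plan A 24, Plan G 68, Plan H 42, Plan D 63, Plan B 53.
The switch changes the winner from Plan D to Plan G.

Plan G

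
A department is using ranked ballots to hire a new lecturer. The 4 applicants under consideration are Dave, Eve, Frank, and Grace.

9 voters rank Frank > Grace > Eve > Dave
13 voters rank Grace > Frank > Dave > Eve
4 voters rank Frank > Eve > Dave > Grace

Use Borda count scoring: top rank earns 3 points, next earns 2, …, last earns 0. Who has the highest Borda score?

Borda scores:
  Dave: 9·0 + 13·1 + 4·1 = 17
  Eve: 9·1 + 13·0 + 4·2 = 17
  Frank: 9·3 + 13·2 + 4·3 = 65
  Grace: 9·2 + 13·3 + 4·0 = 57
Frank has the highest total.

Frank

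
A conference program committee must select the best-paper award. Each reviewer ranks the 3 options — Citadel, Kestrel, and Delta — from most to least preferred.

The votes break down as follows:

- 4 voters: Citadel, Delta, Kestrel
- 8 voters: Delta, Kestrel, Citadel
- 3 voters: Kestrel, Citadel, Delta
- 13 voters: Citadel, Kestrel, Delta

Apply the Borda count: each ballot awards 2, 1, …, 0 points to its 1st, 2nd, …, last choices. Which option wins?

Borda scores:
  Citadel: 4·2 + 8·0 + 3·1 + 13·2 = 37
  Kestrel: 4·0 + 8·1 + 3·2 + 13·1 = 27
  Delta: 4·1 + 8·2 + 3·0 + 13·0 = 20
Citadel has the highest total.

Citadel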